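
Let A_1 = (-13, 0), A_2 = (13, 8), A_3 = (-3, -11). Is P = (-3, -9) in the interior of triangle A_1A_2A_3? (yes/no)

Barycentric coordinates of P: (16/183, 10/183, 157/183).
The three coordinates are positive, positive, positive; a point is interior exactly when all three are positive.

yes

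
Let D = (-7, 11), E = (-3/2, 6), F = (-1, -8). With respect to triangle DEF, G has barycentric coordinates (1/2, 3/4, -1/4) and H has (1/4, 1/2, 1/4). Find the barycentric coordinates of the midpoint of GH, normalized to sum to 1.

(3/8, 5/8, 0)

Since both coordinate triples sum to 1, the midpoint's barycentrics are the componentwise average.
(1/2+1/4)/2 = 3/8; similarly 5/8 and 0.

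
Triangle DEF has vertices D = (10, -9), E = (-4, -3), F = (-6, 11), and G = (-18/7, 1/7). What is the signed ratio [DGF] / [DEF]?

4/7

[DEF] = ½·(10·(-3−11) + (-4)·(11−(-9)) + (-6)·(-9−(-3))) = ½·(-140 − 80 + 36) = -92.
[DGF] = ½·(10·(1/7−11) + (-18/7)·(11−(-9)) + (-6)·(-9−(1/7))) = ½·(-760/7 − 360/7 + 384/7) = -368/7, so the ratio is (-368/7)/(-92) = 4/7.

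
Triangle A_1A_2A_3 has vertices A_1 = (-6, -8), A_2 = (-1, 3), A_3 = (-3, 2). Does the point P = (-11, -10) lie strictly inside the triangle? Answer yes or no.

Barycentric coordinates of P: (16/17, -44/17, 45/17).
The three coordinates are positive, negative, positive; a point is interior exactly when all three are positive.

no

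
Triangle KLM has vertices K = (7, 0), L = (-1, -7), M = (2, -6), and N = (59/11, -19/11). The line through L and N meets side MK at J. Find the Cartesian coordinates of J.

(6, -6/5)

Barycentric coordinates of N with respect to KLM: (8/11, 1/11, 2/11).
On side MK the L-coordinate is zero; dropping N's L-weight 1/11 and renormalizing the remaining 2/11 : 8/11 gives weights 1/5, 4/5 on M, K.
J = (1/5)·(2, -6) + (4/5)·(7, 0) = (6, -6/5).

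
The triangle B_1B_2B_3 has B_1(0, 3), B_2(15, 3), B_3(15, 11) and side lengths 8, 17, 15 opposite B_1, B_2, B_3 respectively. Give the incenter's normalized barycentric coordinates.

The incenter has barycentric coordinates proportional to the opposite side lengths: (8 : 17 : 15).
Normalizing by 8+17+15 = 40 gives (1/5, 17/40, 3/8).

(1/5, 17/40, 3/8)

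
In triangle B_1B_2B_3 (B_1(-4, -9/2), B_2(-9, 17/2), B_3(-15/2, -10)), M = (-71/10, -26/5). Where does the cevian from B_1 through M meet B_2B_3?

(-63/8, -43/8)

Barycentric coordinates of M with respect to B_1B_2B_3: (1/5, 1/5, 3/5).
On side B_2B_3 the B_1-coordinate is zero; dropping M's B_1-weight 1/5 and renormalizing the remaining 1/5 : 3/5 gives weights 1/4, 3/4 on B_2, B_3.
N = (1/4)·(-9, 17/2) + (3/4)·(-15/2, -10) = (-63/8, -43/8).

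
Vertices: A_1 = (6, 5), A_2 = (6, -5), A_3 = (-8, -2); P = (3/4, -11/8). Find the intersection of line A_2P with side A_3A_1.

(-12/5, 4/5)

Barycentric coordinates of P with respect to A_1A_2A_3: (1/4, 3/8, 3/8).
On side A_3A_1 the A_2-coordinate is zero; dropping P's A_2-weight 3/8 and renormalizing the remaining 3/8 : 1/4 gives weights 3/5, 2/5 on A_3, A_1.
Q = (3/5)·(-8, -2) + (2/5)·(6, 5) = (-12/5, 4/5).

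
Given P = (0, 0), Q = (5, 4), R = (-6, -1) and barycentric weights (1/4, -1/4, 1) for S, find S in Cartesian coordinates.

S = (1/4)·P + (-1/4)·Q + 1·R.
x-coordinate: (1/4)·0 + (-1/4)·5 + 1·(-6) = -29/4.
y-coordinate: (1/4)·0 + (-1/4)·4 + 1·(-1) = -2.

(-29/4, -2)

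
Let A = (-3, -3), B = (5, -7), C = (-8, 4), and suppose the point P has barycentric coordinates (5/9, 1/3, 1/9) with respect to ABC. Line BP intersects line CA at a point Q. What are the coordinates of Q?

Line BP meets CA where the B-coordinate vanishes; zeroing P's B-weight and renormalizing leaves C, A-weights 1/9 : 5/9 → (1/6, 5/6).
So Q = (1/6)·C + (5/6)·A = (-23/6, -11/6).

(-23/6, -11/6)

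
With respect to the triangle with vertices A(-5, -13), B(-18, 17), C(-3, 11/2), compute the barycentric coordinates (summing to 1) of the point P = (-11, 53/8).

Signed area of the reference triangle: [ABC] = ½·((-5)·(17−(11/2)) + (-18)·(11/2−(-13)) + (-3)·(-13−17)) = ½·(-115/2 − 333 + 90) = -601/4.
[PBC] = ½·((-11)·(17−(11/2)) + (-18)·(11/2−(53/8)) + (-3)·(53/8−17)) = ½·(-253/2 + 81/4 + 249/8) = -601/16, so the A-coordinate is (-601/16)/(-601/4) = 1/4.
[APC] = ½·((-5)·(53/8−(11/2)) + (-11)·(11/2−(-13)) + (-3)·(-13−(53/8))) = ½·(-45/8 − 407/2 + 471/8) = -601/8, so the B-coordinate is 1/2.
[ABP] = ½·((-5)·(17−(53/8)) + (-18)·(53/8−(-13)) + (-11)·(-13−17)) = ½·(-415/8 − 1413/4 + 330) = -601/16, so the C-coordinate is 1/4.

(1/4, 1/2, 1/4)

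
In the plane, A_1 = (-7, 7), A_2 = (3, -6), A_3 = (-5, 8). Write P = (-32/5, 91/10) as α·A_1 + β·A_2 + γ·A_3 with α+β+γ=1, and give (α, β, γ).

Signed area of the reference triangle: [A_1A_2A_3] = ½·((-7)·(-6−8) + 3·(8−7) + (-5)·(7−(-6))) = ½·(98 + 3 − 65) = 18.
[PA_2A_3] = ½·((-32/5)·(-6−8) + 3·(8−(91/10)) + (-5)·(91/10−(-6))) = ½·(448/5 − 33/10 − 151/2) = 27/5, so the A_1-coordinate is (27/5)/18 = 3/10.
[A_1PA_3] = ½·((-7)·(91/10−8) + (-32/5)·(8−7) + (-5)·(7−(91/10))) = ½·(-77/10 − 32/5 + 21/2) = -9/5, so the A_2-coordinate is -1/10.
[A_1A_2P] = ½·((-7)·(-6−(91/10)) + 3·(91/10−7) + (-32/5)·(7−(-6))) = ½·(1057/10 + 63/10 − 416/5) = 72/5, so the A_3-coordinate is 4/5.
Check: 3/10 − 1/10 + 4/5 = 1.

(3/10, -1/10, 4/5)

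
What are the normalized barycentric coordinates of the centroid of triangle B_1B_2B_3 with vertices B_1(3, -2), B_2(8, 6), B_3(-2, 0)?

(1/3, 1/3, 1/3)

The centroid is the average of the vertices, so each weight is 1/3.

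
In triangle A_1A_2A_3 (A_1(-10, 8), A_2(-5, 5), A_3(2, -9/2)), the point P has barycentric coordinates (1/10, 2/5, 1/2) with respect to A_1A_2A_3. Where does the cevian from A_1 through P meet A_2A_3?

Line A_1P meets A_2A_3 where the A_1-coordinate vanishes; zeroing P's A_1-weight and renormalizing leaves A_2, A_3-weights 2/5 : 1/2 → (4/9, 5/9).
So Q = (4/9)·A_2 + (5/9)·A_3 = (-10/9, -5/18).

(-10/9, -5/18)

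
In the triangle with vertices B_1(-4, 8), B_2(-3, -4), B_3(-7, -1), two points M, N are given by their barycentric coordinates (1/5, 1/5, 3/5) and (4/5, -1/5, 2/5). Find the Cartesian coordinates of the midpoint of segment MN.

Barycentric coordinates of the midpoint are the average: (1/2, 0, 1/2).
Converting: (1/2)·B_1 + 0·B_2 + (1/2)·B_3 = (-11/2, 7/2).

(-11/2, 7/2)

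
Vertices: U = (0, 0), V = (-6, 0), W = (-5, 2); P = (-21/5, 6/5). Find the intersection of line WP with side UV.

(-3, 0)

Barycentric coordinates of P with respect to UVW: (1/5, 1/5, 3/5).
On side UV the W-coordinate is zero; dropping P's W-weight 3/5 and renormalizing the remaining 1/5 : 1/5 gives weights 1/2, 1/2 on U, V.
Q = (1/2)·(0, 0) + (1/2)·(-6, 0) = (-3, 0).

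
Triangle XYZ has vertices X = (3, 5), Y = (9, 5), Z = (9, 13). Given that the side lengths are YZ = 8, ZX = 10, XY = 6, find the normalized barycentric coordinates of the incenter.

The incenter has barycentric coordinates proportional to the opposite side lengths: (8 : 10 : 6).
Normalizing by 8+10+6 = 24 gives (1/3, 5/12, 1/4).

(1/3, 5/12, 1/4)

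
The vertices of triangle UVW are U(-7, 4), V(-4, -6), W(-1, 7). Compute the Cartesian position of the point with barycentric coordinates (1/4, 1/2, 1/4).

P = (1/4)·U + (1/2)·V + (1/4)·W.
x-coordinate: (1/4)·(-7) + (1/2)·(-4) + (1/4)·(-1) = -4.
y-coordinate: (1/4)·4 + (1/2)·(-6) + (1/4)·7 = -1/4.

(-4, -1/4)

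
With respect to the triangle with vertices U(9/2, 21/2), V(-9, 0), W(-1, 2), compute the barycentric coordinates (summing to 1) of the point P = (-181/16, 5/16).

(1/8, 11/8, -1/2)

Signed area of the reference triangle: [UVW] = ½·((9/2)·(0−2) + (-9)·(2−(21/2)) + (-1)·(21/2−0)) = ½·(-9 + 153/2 − 21/2) = 57/2.
[PVW] = ½·((-181/16)·(0−2) + (-9)·(2−(5/16)) + (-1)·(5/16−0)) = ½·(181/8 − 243/16 − 5/16) = 57/16, so the U-coordinate is (57/16)/(57/2) = 1/8.
[UPW] = ½·((9/2)·(5/16−2) + (-181/16)·(2−(21/2)) + (-1)·(21/2−(5/16))) = ½·(-243/32 + 3077/32 − 163/16) = 627/16, so the V-coordinate is 11/8.
[UVP] = ½·((9/2)·(0−(5/16)) + (-9)·(5/16−(21/2)) + (-181/16)·(21/2−0)) = ½·(-45/32 + 1467/16 − 3801/32) = -57/4, so the W-coordinate is -1/2.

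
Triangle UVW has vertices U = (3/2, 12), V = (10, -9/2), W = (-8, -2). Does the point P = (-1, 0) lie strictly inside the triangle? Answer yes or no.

yes

Barycentric coordinates of P: (214/1103, 316/1103, 573/1103).
The three coordinates are positive, positive, positive; a point is interior exactly when all three are positive.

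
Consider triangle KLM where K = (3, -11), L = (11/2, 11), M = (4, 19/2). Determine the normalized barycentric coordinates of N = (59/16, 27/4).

Signed area of the reference triangle: [KLM] = ½·(3·(11−(19/2)) + (11/2)·(19/2−(-11)) + 4·(-11−11)) = ½·(9/2 + 451/4 − 88) = 117/8.
[NLM] = ½·((59/16)·(11−(19/2)) + (11/2)·(19/2−(27/4)) + 4·(27/4−11)) = ½·(177/32 + 121/8 − 17) = 117/64, so the K-coordinate is (117/64)/(117/8) = 1/8.
[KNM] = ½·(3·(27/4−(19/2)) + (59/16)·(19/2−(-11)) + 4·(-11−(27/4))) = ½·(-33/4 + 2419/32 − 71) = -117/64, so the L-coordinate is -1/8.
[KLN] = ½·(3·(11−(27/4)) + (11/2)·(27/4−(-11)) + (59/16)·(-11−11)) = ½·(51/4 + 781/8 − 649/8) = 117/8, so the M-coordinate is 1.
Check: 1/8 − 1/8 + 1 = 1.

(1/8, -1/8, 1)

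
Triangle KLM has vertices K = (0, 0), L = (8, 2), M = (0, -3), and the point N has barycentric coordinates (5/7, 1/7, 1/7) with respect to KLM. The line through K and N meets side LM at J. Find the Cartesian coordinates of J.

Line KN meets LM where the K-coordinate vanishes; zeroing N's K-weight and renormalizing leaves L, M-weights 1/7 : 1/7 → (1/2, 1/2).
So J = (1/2)·L + (1/2)·M = (4, -1/2).

(4, -1/2)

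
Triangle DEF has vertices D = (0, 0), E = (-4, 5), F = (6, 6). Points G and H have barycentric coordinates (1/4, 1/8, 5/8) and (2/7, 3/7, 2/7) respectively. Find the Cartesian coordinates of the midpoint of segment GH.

(13/8, 461/112)

Barycentric coordinates of the midpoint are the average: (15/56, 31/112, 51/112).
Converting: (15/56)·D + (31/112)·E + (51/112)·F = (13/8, 461/112).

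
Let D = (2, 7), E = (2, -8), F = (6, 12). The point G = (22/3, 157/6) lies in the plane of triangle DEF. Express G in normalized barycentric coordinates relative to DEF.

(1/2, -5/6, 4/3)

Signed area of the reference triangle: [DEF] = ½·(2·(-8−12) + 2·(12−7) + 6·(7−(-8))) = ½·(-40 + 10 + 90) = 30.
[GEF] = ½·((22/3)·(-8−12) + 2·(12−(157/6)) + 6·(157/6−(-8))) = ½·(-440/3 − 85/3 + 205) = 15, so the D-coordinate is 15/30 = 1/2.
[DGF] = ½·(2·(157/6−12) + (22/3)·(12−7) + 6·(7−(157/6))) = ½·(85/3 + 110/3 − 115) = -25, so the E-coordinate is -5/6.
[DEG] = ½·(2·(-8−(157/6)) + 2·(157/6−7) + (22/3)·(7−(-8))) = ½·(-205/3 + 115/3 + 110) = 40, so the F-coordinate is 4/3.
Check: 1/2 − 5/6 + 4/3 = 1.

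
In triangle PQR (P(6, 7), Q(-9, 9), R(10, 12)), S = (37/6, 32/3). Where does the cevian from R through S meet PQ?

(-3/2, 8)

Barycentric coordinates of S with respect to PQR: (1/6, 1/6, 2/3).
On side PQ the R-coordinate is zero; dropping S's R-weight 2/3 and renormalizing the remaining 1/6 : 1/6 gives weights 1/2, 1/2 on P, Q.
T = (1/2)·(6, 7) + (1/2)·(-9, 9) = (-3/2, 8).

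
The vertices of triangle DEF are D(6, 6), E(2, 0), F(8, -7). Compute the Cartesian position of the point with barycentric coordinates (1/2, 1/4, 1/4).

G = (1/2)·D + (1/4)·E + (1/4)·F.
x-coordinate: (1/2)·6 + (1/4)·2 + (1/4)·8 = 11/2.
y-coordinate: (1/2)·6 + (1/4)·0 + (1/4)·(-7) = 5/4.

(11/2, 5/4)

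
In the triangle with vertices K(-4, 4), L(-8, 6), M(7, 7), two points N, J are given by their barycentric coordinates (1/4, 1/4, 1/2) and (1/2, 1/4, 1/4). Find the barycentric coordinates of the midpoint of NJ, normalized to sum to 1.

(3/8, 1/4, 3/8)

Since both coordinate triples sum to 1, the midpoint's barycentrics are the componentwise average.
(1/4+1/2)/2 = 3/8; similarly 1/4 and 3/8.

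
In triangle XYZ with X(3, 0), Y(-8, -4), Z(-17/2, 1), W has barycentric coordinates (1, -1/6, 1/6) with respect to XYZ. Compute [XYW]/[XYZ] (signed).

The signed ratio [XYW]/[XYZ] equals the barycentric coordinate of W at vertex Z, which is 1/6.

1/6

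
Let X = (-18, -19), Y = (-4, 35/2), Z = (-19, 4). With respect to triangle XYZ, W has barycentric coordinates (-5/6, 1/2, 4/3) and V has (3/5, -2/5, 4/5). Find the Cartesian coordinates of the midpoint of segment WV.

(-551/30, 883/120)

Barycentric coordinates of the midpoint are the average: (-7/60, 1/20, 16/15).
Converting: (-7/60)·X + (1/20)·Y + (16/15)·Z = (-551/30, 883/120).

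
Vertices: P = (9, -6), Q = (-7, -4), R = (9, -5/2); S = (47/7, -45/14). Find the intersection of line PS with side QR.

(19/3, -11/4)

Barycentric coordinates of S with respect to PQR: (1/7, 1/7, 5/7).
On side QR the P-coordinate is zero; dropping S's P-weight 1/7 and renormalizing the remaining 1/7 : 5/7 gives weights 1/6, 5/6 on Q, R.
T = (1/6)·(-7, -4) + (5/6)·(9, -5/2) = (19/3, -11/4).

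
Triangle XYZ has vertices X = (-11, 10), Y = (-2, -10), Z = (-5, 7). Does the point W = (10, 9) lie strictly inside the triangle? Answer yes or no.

Barycentric coordinates of W: (-87/31, -19/31, 137/31).
The three coordinates are negative, negative, positive; a point is interior exactly when all three are positive.

no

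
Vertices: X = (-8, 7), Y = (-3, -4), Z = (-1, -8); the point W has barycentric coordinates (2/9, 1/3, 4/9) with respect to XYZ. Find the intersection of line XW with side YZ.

(-13/7, -44/7)

Line XW meets YZ where the X-coordinate vanishes; zeroing W's X-weight and renormalizing leaves Y, Z-weights 1/3 : 4/9 → (3/7, 4/7).
So V = (3/7)·Y + (4/7)·Z = (-13/7, -44/7).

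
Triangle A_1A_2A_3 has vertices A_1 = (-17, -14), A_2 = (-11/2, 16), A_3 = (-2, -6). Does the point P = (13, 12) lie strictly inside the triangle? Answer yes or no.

Barycentric coordinates of P: (-393/358, 75/179, 601/358).
The three coordinates are negative, positive, positive; a point is interior exactly when all three are positive.

no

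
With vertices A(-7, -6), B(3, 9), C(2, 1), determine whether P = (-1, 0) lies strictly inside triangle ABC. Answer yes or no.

yes

Barycentric coordinates of P: (23/65, 12/65, 6/13).
The three coordinates are positive, positive, positive; a point is interior exactly when all three are positive.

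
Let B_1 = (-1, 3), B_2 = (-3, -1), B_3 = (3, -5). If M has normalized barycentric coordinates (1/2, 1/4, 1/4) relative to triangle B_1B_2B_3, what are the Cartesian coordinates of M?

M = (1/2)·B_1 + (1/4)·B_2 + (1/4)·B_3.
x-coordinate: (1/2)·(-1) + (1/4)·(-3) + (1/4)·3 = -1/2.
y-coordinate: (1/2)·3 + (1/4)·(-1) + (1/4)·(-5) = 0.

(-1/2, 0)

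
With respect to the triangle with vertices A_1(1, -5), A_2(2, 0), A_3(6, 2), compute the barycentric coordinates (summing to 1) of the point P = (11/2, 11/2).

(-5/6, 7/6, 2/3)

Signed area of the reference triangle: [A_1A_2A_3] = ½·(1·(0−2) + 2·(2−(-5)) + 6·(-5−0)) = ½·(-2 + 14 − 30) = -9.
[PA_2A_3] = ½·((11/2)·(0−2) + 2·(2−(11/2)) + 6·(11/2−0)) = ½·(-11 − 7 + 33) = 15/2, so the A_1-coordinate is (15/2)/(-9) = -5/6.
[A_1PA_3] = ½·(1·(11/2−2) + (11/2)·(2−(-5)) + 6·(-5−(11/2))) = ½·(7/2 + 77/2 − 63) = -21/2, so the A_2-coordinate is 7/6.
[A_1A_2P] = ½·(1·(0−(11/2)) + 2·(11/2−(-5)) + (11/2)·(-5−0)) = ½·(-11/2 + 21 − 55/2) = -6, so the A_3-coordinate is 2/3.
Check: -5/6 + 7/6 + 2/3 = 1.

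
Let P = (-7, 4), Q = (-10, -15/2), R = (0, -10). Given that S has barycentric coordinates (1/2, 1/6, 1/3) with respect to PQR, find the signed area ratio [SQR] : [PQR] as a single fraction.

1/2

The signed ratio [SQR]/[PQR] equals the barycentric coordinate of S at vertex P, which is 1/2.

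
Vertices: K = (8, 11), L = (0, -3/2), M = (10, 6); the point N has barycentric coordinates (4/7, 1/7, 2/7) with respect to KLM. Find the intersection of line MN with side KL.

Line MN meets KL where the M-coordinate vanishes; zeroing N's M-weight and renormalizing leaves K, L-weights 4/7 : 1/7 → (4/5, 1/5).
So J = (4/5)·K + (1/5)·L = (32/5, 17/2).

(32/5, 17/2)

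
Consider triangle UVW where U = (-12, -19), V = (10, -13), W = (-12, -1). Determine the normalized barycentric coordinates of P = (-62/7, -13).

Signed area of the reference triangle: [UVW] = ½·((-12)·(-13−(-1)) + 10·(-1−(-19)) + (-12)·(-19−(-13))) = ½·(144 + 180 + 72) = 198.
[PVW] = ½·((-62/7)·(-13−(-1)) + 10·(-1−(-13)) + (-12)·(-13−(-13))) = ½·(744/7 + 120 + 0) = 792/7, so the U-coordinate is (792/7)/198 = 4/7.
[UPW] = ½·((-12)·(-13−(-1)) + (-62/7)·(-1−(-19)) + (-12)·(-19−(-13))) = ½·(144 − 1116/7 + 72) = 198/7, so the V-coordinate is 1/7.
[UVP] = ½·((-12)·(-13−(-13)) + 10·(-13−(-19)) + (-62/7)·(-19−(-13))) = ½·(0 + 60 + 372/7) = 396/7, so the W-coordinate is 2/7.

(4/7, 1/7, 2/7)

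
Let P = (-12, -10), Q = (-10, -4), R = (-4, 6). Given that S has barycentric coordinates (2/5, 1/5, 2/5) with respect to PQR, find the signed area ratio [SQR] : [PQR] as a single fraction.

The signed ratio [SQR]/[PQR] equals the barycentric coordinate of S at vertex P, which is 2/5.

2/5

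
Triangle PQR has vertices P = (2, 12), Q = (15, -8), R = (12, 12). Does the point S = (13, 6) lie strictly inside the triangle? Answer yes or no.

no

Barycentric coordinates of S: (-1/100, 3/10, 71/100).
The three coordinates are negative, positive, positive; a point is interior exactly when all three are positive.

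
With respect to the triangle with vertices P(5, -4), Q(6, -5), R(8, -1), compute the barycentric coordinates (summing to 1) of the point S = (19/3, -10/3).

(1/3, 1/3, 1/3)

Signed area of the reference triangle: [PQR] = ½·(5·(-5−(-1)) + 6·(-1−(-4)) + 8·(-4−(-5))) = ½·(-20 + 18 + 8) = 3.
[SQR] = ½·((19/3)·(-5−(-1)) + 6·(-1−(-10/3)) + 8·(-10/3−(-5))) = ½·(-76/3 + 14 + 40/3) = 1, so the P-coordinate is 1/3 = 1/3.
[PSR] = ½·(5·(-10/3−(-1)) + (19/3)·(-1−(-4)) + 8·(-4−(-10/3))) = ½·(-35/3 + 19 − 16/3) = 1, so the Q-coordinate is 1/3.
[PQS] = ½·(5·(-5−(-10/3)) + 6·(-10/3−(-4)) + (19/3)·(-4−(-5))) = ½·(-25/3 + 4 + 19/3) = 1, so the R-coordinate is 1/3.
Check: 1/3 + 1/3 + 1/3 = 1.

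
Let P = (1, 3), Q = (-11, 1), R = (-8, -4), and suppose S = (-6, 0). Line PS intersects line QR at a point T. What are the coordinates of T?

(-19/2, -3/2)

Barycentric coordinates of S with respect to PQR: (1/3, 1/3, 1/3).
On side QR the P-coordinate is zero; dropping S's P-weight 1/3 and renormalizing the remaining 1/3 : 1/3 gives weights 1/2, 1/2 on Q, R.
T = (1/2)·(-11, 1) + (1/2)·(-8, -4) = (-19/2, -3/2).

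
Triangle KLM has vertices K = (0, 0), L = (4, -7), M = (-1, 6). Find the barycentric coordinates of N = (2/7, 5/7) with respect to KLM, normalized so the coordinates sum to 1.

(4/7, 1/7, 2/7)

Signed area of the reference triangle: [KLM] = ½·(0·(-7−6) + 4·(6−0) + (-1)·(0−(-7))) = ½·(0 + 24 − 7) = 17/2.
[NLM] = ½·((2/7)·(-7−6) + 4·(6−(5/7)) + (-1)·(5/7−(-7))) = ½·(-26/7 + 148/7 − 54/7) = 34/7, so the K-coordinate is (34/7)/(17/2) = 4/7.
[KNM] = ½·(0·(5/7−6) + (2/7)·(6−0) + (-1)·(0−(5/7))) = ½·(0 + 12/7 + 5/7) = 17/14, so the L-coordinate is 1/7.
[KLN] = ½·(0·(-7−(5/7)) + 4·(5/7−0) + (2/7)·(0−(-7))) = ½·(0 + 20/7 + 2) = 17/7, so the M-coordinate is 2/7.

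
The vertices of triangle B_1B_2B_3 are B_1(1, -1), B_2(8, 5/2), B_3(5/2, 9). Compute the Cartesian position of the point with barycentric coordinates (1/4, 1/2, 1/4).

M = (1/4)·B_1 + (1/2)·B_2 + (1/4)·B_3.
x-coordinate: (1/4)·1 + (1/2)·8 + (1/4)·(5/2) = 39/8.
y-coordinate: (1/4)·(-1) + (1/2)·(5/2) + (1/4)·9 = 13/4.

(39/8, 13/4)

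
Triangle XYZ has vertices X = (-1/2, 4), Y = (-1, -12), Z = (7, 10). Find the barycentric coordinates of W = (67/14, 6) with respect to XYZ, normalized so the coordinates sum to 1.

Signed area of the reference triangle: [XYZ] = ½·((-1/2)·(-12−10) + (-1)·(10−4) + 7·(4−(-12))) = ½·(11 − 6 + 112) = 117/2.
[WYZ] = ½·((67/14)·(-12−10) + (-1)·(10−6) + 7·(6−(-12))) = ½·(-737/7 − 4 + 126) = 117/14, so the X-coordinate is (117/14)/(117/2) = 1/7.
[XWZ] = ½·((-1/2)·(6−10) + (67/14)·(10−4) + 7·(4−6)) = ½·(2 + 201/7 − 14) = 117/14, so the Y-coordinate is 1/7.
[XYW] = ½·((-1/2)·(-12−6) + (-1)·(6−4) + (67/14)·(4−(-12))) = ½·(9 − 2 + 536/7) = 585/14, so the Z-coordinate is 5/7.
Check: 1/7 + 1/7 + 5/7 = 1.

(1/7, 1/7, 5/7)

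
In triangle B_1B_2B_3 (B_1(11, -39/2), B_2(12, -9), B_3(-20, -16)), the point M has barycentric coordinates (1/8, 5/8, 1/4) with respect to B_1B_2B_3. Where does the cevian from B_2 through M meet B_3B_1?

Line B_2M meets B_3B_1 where the B_2-coordinate vanishes; zeroing M's B_2-weight and renormalizing leaves B_3, B_1-weights 1/4 : 1/8 → (2/3, 1/3).
So N = (2/3)·B_3 + (1/3)·B_1 = (-29/3, -103/6).

(-29/3, -103/6)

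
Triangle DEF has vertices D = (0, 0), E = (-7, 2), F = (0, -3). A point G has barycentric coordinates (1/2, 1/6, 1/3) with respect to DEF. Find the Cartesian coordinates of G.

G = (1/2)·D + (1/6)·E + (1/3)·F.
x-coordinate: (1/2)·0 + (1/6)·(-7) + (1/3)·0 = -7/6.
y-coordinate: (1/2)·0 + (1/6)·2 + (1/3)·(-3) = -2/3.

(-7/6, -2/3)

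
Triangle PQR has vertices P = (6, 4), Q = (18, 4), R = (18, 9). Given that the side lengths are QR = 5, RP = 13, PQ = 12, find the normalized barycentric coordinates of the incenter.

(1/6, 13/30, 2/5)

The incenter has barycentric coordinates proportional to the opposite side lengths: (5 : 13 : 12).
Normalizing by 5+13+12 = 30 gives (1/6, 13/30, 2/5).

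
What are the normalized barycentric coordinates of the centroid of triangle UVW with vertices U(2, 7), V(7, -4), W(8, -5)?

The centroid is the average of the vertices, so each weight is 1/3.

(1/3, 1/3, 1/3)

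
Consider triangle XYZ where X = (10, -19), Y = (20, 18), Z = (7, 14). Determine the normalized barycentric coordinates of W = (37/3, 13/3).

Signed area of the reference triangle: [XYZ] = ½·(10·(18−14) + 20·(14−(-19)) + 7·(-19−18)) = ½·(40 + 660 − 259) = 441/2.
[WYZ] = ½·((37/3)·(18−14) + 20·(14−(13/3)) + 7·(13/3−18)) = ½·(148/3 + 580/3 − 287/3) = 147/2, so the X-coordinate is (147/2)/(441/2) = 1/3.
[XWZ] = ½·(10·(13/3−14) + (37/3)·(14−(-19)) + 7·(-19−(13/3))) = ½·(-290/3 + 407 − 490/3) = 147/2, so the Y-coordinate is 1/3.
[XYW] = ½·(10·(18−(13/3)) + 20·(13/3−(-19)) + (37/3)·(-19−18)) = ½·(410/3 + 1400/3 − 1369/3) = 147/2, so the Z-coordinate is 1/3.
Check: 1/3 + 1/3 + 1/3 = 1.

(1/3, 1/3, 1/3)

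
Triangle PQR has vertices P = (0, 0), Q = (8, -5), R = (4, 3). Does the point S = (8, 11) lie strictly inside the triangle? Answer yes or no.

Barycentric coordinates of S: (-16/11, -5/11, 32/11).
The three coordinates are negative, negative, positive; a point is interior exactly when all three are positive.

no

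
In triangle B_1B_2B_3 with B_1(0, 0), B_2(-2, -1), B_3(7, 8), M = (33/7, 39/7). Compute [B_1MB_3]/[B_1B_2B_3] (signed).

1/7

[B_1B_2B_3] = ½·(0·(-1−8) + (-2)·(8−0) + 7·(0−(-1))) = ½·(0 − 16 + 7) = -9/2.
[B_1MB_3] = ½·(0·(39/7−8) + (33/7)·(8−0) + 7·(0−(39/7))) = ½·(0 + 264/7 − 39) = -9/14, so the ratio is (-9/14)/(-9/2) = 1/7.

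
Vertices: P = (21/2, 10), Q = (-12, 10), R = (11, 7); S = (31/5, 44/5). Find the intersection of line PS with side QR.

Barycentric coordinates of S with respect to PQR: (2/5, 1/5, 2/5).
On side QR the P-coordinate is zero; dropping S's P-weight 2/5 and renormalizing the remaining 1/5 : 2/5 gives weights 1/3, 2/3 on Q, R.
T = (1/3)·(-12, 10) + (2/3)·(11, 7) = (10/3, 8).

(10/3, 8)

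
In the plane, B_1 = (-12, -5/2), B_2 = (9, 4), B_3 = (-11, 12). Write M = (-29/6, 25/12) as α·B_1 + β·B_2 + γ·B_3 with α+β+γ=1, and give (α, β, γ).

(1/2, 1/3, 1/6)

Signed area of the reference triangle: [B_1B_2B_3] = ½·((-12)·(4−12) + 9·(12−(-5/2)) + (-11)·(-5/2−4)) = ½·(96 + 261/2 + 143/2) = 149.
[MB_2B_3] = ½·((-29/6)·(4−12) + 9·(12−(25/12)) + (-11)·(25/12−4)) = ½·(116/3 + 357/4 + 253/12) = 149/2, so the B_1-coordinate is (149/2)/149 = 1/2.
[B_1MB_3] = ½·((-12)·(25/12−12) + (-29/6)·(12−(-5/2)) + (-11)·(-5/2−(25/12))) = ½·(119 − 841/12 + 605/12) = 149/3, so the B_2-coordinate is 1/3.
[B_1B_2M] = ½·((-12)·(4−(25/12)) + 9·(25/12−(-5/2)) + (-29/6)·(-5/2−4)) = ½·(-23 + 165/4 + 377/12) = 149/6, so the B_3-coordinate is 1/6.
Check: 1/2 + 1/3 + 1/6 = 1.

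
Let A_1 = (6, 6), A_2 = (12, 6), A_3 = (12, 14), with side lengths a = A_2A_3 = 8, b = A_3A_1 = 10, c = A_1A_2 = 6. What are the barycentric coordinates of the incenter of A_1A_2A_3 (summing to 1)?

The incenter has barycentric coordinates proportional to the opposite side lengths: (8 : 10 : 6).
Normalizing by 8+10+6 = 24 gives (1/3, 5/12, 1/4).

(1/3, 5/12, 1/4)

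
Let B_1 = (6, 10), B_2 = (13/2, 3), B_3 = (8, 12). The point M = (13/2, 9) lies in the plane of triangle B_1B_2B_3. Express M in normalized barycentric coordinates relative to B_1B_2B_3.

Signed area of the reference triangle: [B_1B_2B_3] = ½·(6·(3−12) + (13/2)·(12−10) + 8·(10−3)) = ½·(-54 + 13 + 56) = 15/2.
[MB_2B_3] = ½·((13/2)·(3−12) + (13/2)·(12−9) + 8·(9−3)) = ½·(-117/2 + 39/2 + 48) = 9/2, so the B_1-coordinate is (9/2)/(15/2) = 3/5.
[B_1MB_3] = ½·(6·(9−12) + (13/2)·(12−10) + 8·(10−9)) = ½·(-18 + 13 + 8) = 3/2, so the B_2-coordinate is 1/5.
[B_1B_2M] = ½·(6·(3−9) + (13/2)·(9−10) + (13/2)·(10−3)) = ½·(-36 − 13/2 + 91/2) = 3/2, so the B_3-coordinate is 1/5.
Check: 3/5 + 1/5 + 1/5 = 1.

(3/5, 1/5, 1/5)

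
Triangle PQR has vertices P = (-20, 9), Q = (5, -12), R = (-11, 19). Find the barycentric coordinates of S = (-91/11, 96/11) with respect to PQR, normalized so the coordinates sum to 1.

Signed area of the reference triangle: [PQR] = ½·((-20)·(-12−19) + 5·(19−9) + (-11)·(9−(-12))) = ½·(620 + 50 − 231) = 439/2.
[SQR] = ½·((-91/11)·(-12−19) + 5·(19−(96/11)) + (-11)·(96/11−(-12))) = ½·(2821/11 + 565/11 − 228) = 439/11, so the P-coordinate is (439/11)/(439/2) = 2/11.
[PSR] = ½·((-20)·(96/11−19) + (-91/11)·(19−9) + (-11)·(9−(96/11))) = ½·(2260/11 − 910/11 − 3) = 1317/22, so the Q-coordinate is 3/11.
[PQS] = ½·((-20)·(-12−(96/11)) + 5·(96/11−9) + (-91/11)·(9−(-12))) = ½·(4560/11 − 15/11 − 1911/11) = 1317/11, so the R-coordinate is 6/11.

(2/11, 3/11, 6/11)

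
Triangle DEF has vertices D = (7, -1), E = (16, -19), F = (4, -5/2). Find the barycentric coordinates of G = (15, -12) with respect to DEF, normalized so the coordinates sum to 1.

(1, 2/3, -2/3)

Signed area of the reference triangle: [DEF] = ½·(7·(-19−(-5/2)) + 16·(-5/2−(-1)) + 4·(-1−(-19))) = ½·(-231/2 − 24 + 72) = -135/4.
[GEF] = ½·(15·(-19−(-5/2)) + 16·(-5/2−(-12)) + 4·(-12−(-19))) = ½·(-495/2 + 152 + 28) = -135/4, so the D-coordinate is (-135/4)/(-135/4) = 1.
[DGF] = ½·(7·(-12−(-5/2)) + 15·(-5/2−(-1)) + 4·(-1−(-12))) = ½·(-133/2 − 45/2 + 44) = -45/2, so the E-coordinate is 2/3.
[DEG] = ½·(7·(-19−(-12)) + 16·(-12−(-1)) + 15·(-1−(-19))) = ½·(-49 − 176 + 270) = 45/2, so the F-coordinate is -2/3.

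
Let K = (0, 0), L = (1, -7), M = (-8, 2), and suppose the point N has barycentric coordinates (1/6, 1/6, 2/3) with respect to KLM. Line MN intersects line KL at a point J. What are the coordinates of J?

(1/2, -7/2)

Line MN meets KL where the M-coordinate vanishes; zeroing N's M-weight and renormalizing leaves K, L-weights 1/6 : 1/6 → (1/2, 1/2).
So J = (1/2)·K + (1/2)·L = (1/2, -7/2).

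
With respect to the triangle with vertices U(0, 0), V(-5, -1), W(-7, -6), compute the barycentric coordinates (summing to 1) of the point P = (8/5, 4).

(1, 4/5, -4/5)

Signed area of the reference triangle: [UVW] = ½·(0·(-1−(-6)) + (-5)·(-6−0) + (-7)·(0−(-1))) = ½·(0 + 30 − 7) = 23/2.
[PVW] = ½·((8/5)·(-1−(-6)) + (-5)·(-6−4) + (-7)·(4−(-1))) = ½·(8 + 50 − 35) = 23/2, so the U-coordinate is (23/2)/(23/2) = 1.
[UPW] = ½·(0·(4−(-6)) + (8/5)·(-6−0) + (-7)·(0−4)) = ½·(0 − 48/5 + 28) = 46/5, so the V-coordinate is 4/5.
[UVP] = ½·(0·(-1−4) + (-5)·(4−0) + (8/5)·(0−(-1))) = ½·(0 − 20 + 8/5) = -46/5, so the W-coordinate is -4/5.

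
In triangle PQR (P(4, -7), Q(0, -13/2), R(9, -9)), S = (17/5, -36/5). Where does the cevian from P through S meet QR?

(3, -22/3)

Barycentric coordinates of S with respect to PQR: (2/5, 2/5, 1/5).
On side QR the P-coordinate is zero; dropping S's P-weight 2/5 and renormalizing the remaining 2/5 : 1/5 gives weights 2/3, 1/3 on Q, R.
T = (2/3)·(0, -13/2) + (1/3)·(9, -9) = (3, -22/3).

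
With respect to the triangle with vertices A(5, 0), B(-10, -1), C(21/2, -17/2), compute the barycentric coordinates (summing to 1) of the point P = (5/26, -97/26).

(2/13, 6/13, 5/13)

Signed area of the reference triangle: [ABC] = ½·(5·(-1−(-17/2)) + (-10)·(-17/2−0) + (21/2)·(0−(-1))) = ½·(75/2 + 85 + 21/2) = 133/2.
[PBC] = ½·((5/26)·(-1−(-17/2)) + (-10)·(-17/2−(-97/26)) + (21/2)·(-97/26−(-1))) = ½·(75/52 + 620/13 − 1491/52) = 133/13, so the A-coordinate is (133/13)/(133/2) = 2/13.
[APC] = ½·(5·(-97/26−(-17/2)) + (5/26)·(-17/2−0) + (21/2)·(0−(-97/26))) = ½·(310/13 − 85/52 + 2037/52) = 399/13, so the B-coordinate is 6/13.
[ABP] = ½·(5·(-1−(-97/26)) + (-10)·(-97/26−0) + (5/26)·(0−(-1))) = ½·(355/26 + 485/13 + 5/26) = 665/26, so the C-coordinate is 5/13.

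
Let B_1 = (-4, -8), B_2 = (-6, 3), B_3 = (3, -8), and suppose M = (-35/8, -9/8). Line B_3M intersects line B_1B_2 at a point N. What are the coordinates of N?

Barycentric coordinates of M with respect to B_1B_2B_3: (1/4, 5/8, 1/8).
On side B_1B_2 the B_3-coordinate is zero; dropping M's B_3-weight 1/8 and renormalizing the remaining 1/4 : 5/8 gives weights 2/7, 5/7 on B_1, B_2.
N = (2/7)·(-4, -8) + (5/7)·(-6, 3) = (-38/7, -1/7).

(-38/7, -1/7)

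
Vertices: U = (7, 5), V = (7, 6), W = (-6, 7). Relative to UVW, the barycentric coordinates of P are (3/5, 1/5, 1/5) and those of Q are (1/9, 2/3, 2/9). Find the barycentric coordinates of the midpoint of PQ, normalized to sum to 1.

(16/45, 13/30, 19/90)

Since both coordinate triples sum to 1, the midpoint's barycentrics are the componentwise average.
(3/5+1/9)/2 = 16/45; similarly 13/30 and 19/90.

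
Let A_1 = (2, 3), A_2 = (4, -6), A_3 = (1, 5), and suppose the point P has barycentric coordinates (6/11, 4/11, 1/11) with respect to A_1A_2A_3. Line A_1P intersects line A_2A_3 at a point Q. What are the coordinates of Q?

(17/5, -19/5)

Line A_1P meets A_2A_3 where the A_1-coordinate vanishes; zeroing P's A_1-weight and renormalizing leaves A_2, A_3-weights 4/11 : 1/11 → (4/5, 1/5).
So Q = (4/5)·A_2 + (1/5)·A_3 = (17/5, -19/5).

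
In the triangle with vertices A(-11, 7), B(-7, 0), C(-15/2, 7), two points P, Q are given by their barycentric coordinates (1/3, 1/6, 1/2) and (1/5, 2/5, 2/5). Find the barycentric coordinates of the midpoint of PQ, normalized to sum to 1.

Since both coordinate triples sum to 1, the midpoint's barycentrics are the componentwise average.
(1/3+1/5)/2 = 4/15; similarly 17/60 and 9/20.

(4/15, 17/60, 9/20)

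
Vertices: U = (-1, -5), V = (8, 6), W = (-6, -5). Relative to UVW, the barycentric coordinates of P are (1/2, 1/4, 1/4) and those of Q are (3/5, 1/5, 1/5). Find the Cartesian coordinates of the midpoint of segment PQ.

Barycentric coordinates of the midpoint are the average: (11/20, 9/40, 9/40).
Converting: (11/20)·U + (9/40)·V + (9/40)·W = (-1/10, -101/40).

(-1/10, -101/40)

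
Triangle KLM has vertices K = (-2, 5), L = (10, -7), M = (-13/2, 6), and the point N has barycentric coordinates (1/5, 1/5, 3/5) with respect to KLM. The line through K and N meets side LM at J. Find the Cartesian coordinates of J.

(-19/8, 11/4)

Line KN meets LM where the K-coordinate vanishes; zeroing N's K-weight and renormalizing leaves L, M-weights 1/5 : 3/5 → (1/4, 3/4).
So J = (1/4)·L + (3/4)·M = (-19/8, 11/4).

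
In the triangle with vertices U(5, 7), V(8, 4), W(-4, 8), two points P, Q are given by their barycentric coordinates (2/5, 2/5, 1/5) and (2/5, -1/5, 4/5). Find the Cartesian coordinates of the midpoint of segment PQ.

Barycentric coordinates of the midpoint are the average: (2/5, 1/10, 1/2).
Converting: (2/5)·U + (1/10)·V + (1/2)·W = (4/5, 36/5).

(4/5, 36/5)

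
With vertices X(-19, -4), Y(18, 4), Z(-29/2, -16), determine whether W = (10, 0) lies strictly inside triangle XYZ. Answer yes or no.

yes

Barycentric coordinates of W: (1/16, 61/80, 7/40).
The three coordinates are positive, positive, positive; a point is interior exactly when all three are positive.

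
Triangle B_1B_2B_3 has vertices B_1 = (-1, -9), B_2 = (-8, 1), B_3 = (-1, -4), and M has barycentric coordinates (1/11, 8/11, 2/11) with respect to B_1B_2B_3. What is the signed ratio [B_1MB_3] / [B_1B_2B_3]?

8/11

The signed ratio [B_1MB_3]/[B_1B_2B_3] equals the barycentric coordinate of M at vertex B_2, which is 8/11.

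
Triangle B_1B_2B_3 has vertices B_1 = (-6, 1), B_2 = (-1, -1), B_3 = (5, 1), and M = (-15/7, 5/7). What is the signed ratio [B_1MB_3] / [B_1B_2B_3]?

[B_1B_2B_3] = ½·((-6)·(-1−1) + (-1)·(1−1) + 5·(1−(-1))) = ½·(12 + 0 + 10) = 11.
[B_1MB_3] = ½·((-6)·(5/7−1) + (-15/7)·(1−1) + 5·(1−(5/7))) = ½·(12/7 + 0 + 10/7) = 11/7, so the ratio is (11/7)/11 = 1/7.

1/7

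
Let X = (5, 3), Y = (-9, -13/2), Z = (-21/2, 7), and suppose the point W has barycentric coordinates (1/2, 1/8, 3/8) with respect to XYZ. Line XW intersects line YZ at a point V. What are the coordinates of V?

Line XW meets YZ where the X-coordinate vanishes; zeroing W's X-weight and renormalizing leaves Y, Z-weights 1/8 : 3/8 → (1/4, 3/4).
So V = (1/4)·Y + (3/4)·Z = (-81/8, 29/8).

(-81/8, 29/8)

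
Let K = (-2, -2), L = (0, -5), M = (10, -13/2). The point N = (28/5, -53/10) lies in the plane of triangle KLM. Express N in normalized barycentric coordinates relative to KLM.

(1/5, 1/5, 3/5)

Signed area of the reference triangle: [KLM] = ½·((-2)·(-5−(-13/2)) + 0·(-13/2−(-2)) + 10·(-2−(-5))) = ½·(-3 + 0 + 30) = 27/2.
[NLM] = ½·((28/5)·(-5−(-13/2)) + 0·(-13/2−(-53/10)) + 10·(-53/10−(-5))) = ½·(42/5 + 0 − 3) = 27/10, so the K-coordinate is (27/10)/(27/2) = 1/5.
[KNM] = ½·((-2)·(-53/10−(-13/2)) + (28/5)·(-13/2−(-2)) + 10·(-2−(-53/10))) = ½·(-12/5 − 126/5 + 33) = 27/10, so the L-coordinate is 1/5.
[KLN] = ½·((-2)·(-5−(-53/10)) + 0·(-53/10−(-2)) + (28/5)·(-2−(-5))) = ½·(-3/5 + 0 + 84/5) = 81/10, so the M-coordinate is 3/5.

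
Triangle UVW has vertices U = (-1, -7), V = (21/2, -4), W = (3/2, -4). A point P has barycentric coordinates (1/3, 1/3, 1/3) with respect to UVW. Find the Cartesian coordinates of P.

(11/3, -5)

P = (1/3)·U + (1/3)·V + (1/3)·W.
x-coordinate: (1/3)·(-1) + (1/3)·(21/2) + (1/3)·(3/2) = 11/3.
y-coordinate: (1/3)·(-7) + (1/3)·(-4) + (1/3)·(-4) = -5.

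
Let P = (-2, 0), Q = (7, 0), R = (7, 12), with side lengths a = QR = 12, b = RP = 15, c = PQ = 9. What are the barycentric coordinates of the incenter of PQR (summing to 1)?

The incenter has barycentric coordinates proportional to the opposite side lengths: (12 : 15 : 9).
Normalizing by 12+15+9 = 36 gives (1/3, 5/12, 1/4).

(1/3, 5/12, 1/4)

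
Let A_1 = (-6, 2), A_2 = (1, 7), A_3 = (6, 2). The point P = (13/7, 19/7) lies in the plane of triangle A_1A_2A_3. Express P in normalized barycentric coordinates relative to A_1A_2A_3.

Signed area of the reference triangle: [A_1A_2A_3] = ½·((-6)·(7−2) + 1·(2−2) + 6·(2−7)) = ½·(-30 + 0 − 30) = -30.
[PA_2A_3] = ½·((13/7)·(7−2) + 1·(2−(19/7)) + 6·(19/7−7)) = ½·(65/7 − 5/7 − 180/7) = -60/7, so the A_1-coordinate is (-60/7)/(-30) = 2/7.
[A_1PA_3] = ½·((-6)·(19/7−2) + (13/7)·(2−2) + 6·(2−(19/7))) = ½·(-30/7 + 0 − 30/7) = -30/7, so the A_2-coordinate is 1/7.
[A_1A_2P] = ½·((-6)·(7−(19/7)) + 1·(19/7−2) + (13/7)·(2−7)) = ½·(-180/7 + 5/7 − 65/7) = -120/7, so the A_3-coordinate is 4/7.

(2/7, 1/7, 4/7)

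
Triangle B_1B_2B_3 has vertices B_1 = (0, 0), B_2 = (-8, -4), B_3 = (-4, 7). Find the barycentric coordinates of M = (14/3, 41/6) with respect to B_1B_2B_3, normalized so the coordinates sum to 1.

Signed area of the reference triangle: [B_1B_2B_3] = ½·(0·(-4−7) + (-8)·(7−0) + (-4)·(0−(-4))) = ½·(0 − 56 − 16) = -36.
[MB_2B_3] = ½·((14/3)·(-4−7) + (-8)·(7−(41/6)) + (-4)·(41/6−(-4))) = ½·(-154/3 − 4/3 − 130/3) = -48, so the B_1-coordinate is (-48)/(-36) = 4/3.
[B_1MB_3] = ½·(0·(41/6−7) + (14/3)·(7−0) + (-4)·(0−(41/6))) = ½·(0 + 98/3 + 82/3) = 30, so the B_2-coordinate is -5/6.
[B_1B_2M] = ½·(0·(-4−(41/6)) + (-8)·(41/6−0) + (14/3)·(0−(-4))) = ½·(0 − 164/3 + 56/3) = -18, so the B_3-coordinate is 1/2.
Check: 4/3 − 5/6 + 1/2 = 1.

(4/3, -5/6, 1/2)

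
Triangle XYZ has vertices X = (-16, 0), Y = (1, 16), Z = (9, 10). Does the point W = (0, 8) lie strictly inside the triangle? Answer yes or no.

Barycentric coordinates of W: (7/23, 4/23, 12/23).
The three coordinates are positive, positive, positive; a point is interior exactly when all three are positive.

yes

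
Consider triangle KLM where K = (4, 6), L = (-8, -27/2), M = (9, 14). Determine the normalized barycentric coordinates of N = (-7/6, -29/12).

(1/3, 1/2, 1/6)

Signed area of the reference triangle: [KLM] = ½·(4·(-27/2−14) + (-8)·(14−6) + 9·(6−(-27/2))) = ½·(-110 − 64 + 351/2) = 3/4.
[NLM] = ½·((-7/6)·(-27/2−14) + (-8)·(14−(-29/12)) + 9·(-29/12−(-27/2))) = ½·(385/12 − 394/3 + 399/4) = 1/4, so the K-coordinate is (1/4)/(3/4) = 1/3.
[KNM] = ½·(4·(-29/12−14) + (-7/6)·(14−6) + 9·(6−(-29/12))) = ½·(-197/3 − 28/3 + 303/4) = 3/8, so the L-coordinate is 1/2.
[KLN] = ½·(4·(-27/2−(-29/12)) + (-8)·(-29/12−6) + (-7/6)·(6−(-27/2))) = ½·(-133/3 + 202/3 − 91/4) = 1/8, so the M-coordinate is 1/6.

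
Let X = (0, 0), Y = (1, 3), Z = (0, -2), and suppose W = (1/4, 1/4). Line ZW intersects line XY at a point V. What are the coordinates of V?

Barycentric coordinates of W with respect to XYZ: (1/2, 1/4, 1/4).
On side XY the Z-coordinate is zero; dropping W's Z-weight 1/4 and renormalizing the remaining 1/2 : 1/4 gives weights 2/3, 1/3 on X, Y.
V = (2/3)·(0, 0) + (1/3)·(1, 3) = (1/3, 1).

(1/3, 1)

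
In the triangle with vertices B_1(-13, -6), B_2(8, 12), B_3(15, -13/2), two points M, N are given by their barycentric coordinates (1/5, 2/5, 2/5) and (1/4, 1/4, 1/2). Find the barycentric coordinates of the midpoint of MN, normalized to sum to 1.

(9/40, 13/40, 9/20)

Since both coordinate triples sum to 1, the midpoint's barycentrics are the componentwise average.
(1/5+1/4)/2 = 9/40; similarly 13/40 and 9/20.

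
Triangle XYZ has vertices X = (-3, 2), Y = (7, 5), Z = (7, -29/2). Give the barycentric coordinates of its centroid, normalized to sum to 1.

(1/3, 1/3, 1/3)

The centroid is the average of the vertices, so each weight is 1/3.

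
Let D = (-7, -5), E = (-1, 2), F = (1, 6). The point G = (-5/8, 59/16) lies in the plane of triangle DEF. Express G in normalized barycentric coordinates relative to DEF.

Signed area of the reference triangle: [DEF] = ½·((-7)·(2−6) + (-1)·(6−(-5)) + 1·(-5−2)) = ½·(28 − 11 − 7) = 5.
[GEF] = ½·((-5/8)·(2−6) + (-1)·(6−(59/16)) + 1·(59/16−2)) = ½·(5/2 − 37/16 + 27/16) = 15/16, so the D-coordinate is (15/16)/5 = 3/16.
[DGF] = ½·((-7)·(59/16−6) + (-5/8)·(6−(-5)) + 1·(-5−(59/16))) = ½·(259/16 − 55/8 − 139/16) = 5/16, so the E-coordinate is 1/16.
[DEG] = ½·((-7)·(2−(59/16)) + (-1)·(59/16−(-5)) + (-5/8)·(-5−2)) = ½·(189/16 − 139/16 + 35/8) = 15/4, so the F-coordinate is 3/4.
Check: 3/16 + 1/16 + 3/4 = 1.

(3/16, 1/16, 3/4)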